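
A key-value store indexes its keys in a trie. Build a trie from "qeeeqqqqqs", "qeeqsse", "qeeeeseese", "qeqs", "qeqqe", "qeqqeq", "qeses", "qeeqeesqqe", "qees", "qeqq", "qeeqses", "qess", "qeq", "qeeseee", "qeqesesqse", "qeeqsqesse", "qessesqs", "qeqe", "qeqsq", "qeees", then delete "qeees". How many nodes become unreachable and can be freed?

1

Walk "qeees" from the leaf back toward the root, removing each node that no remaining word uses.
The suffix "s" (1 node) is used only by "qeees"; the node for "qeee" still has the child "q", so pruning stops there.
Nodes removed: 1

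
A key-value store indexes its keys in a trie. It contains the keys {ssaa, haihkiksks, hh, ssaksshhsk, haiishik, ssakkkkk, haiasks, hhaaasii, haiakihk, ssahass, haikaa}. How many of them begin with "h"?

7

Traverse to the node for "h", then collect every word in that subtree.
Words under "h": haiakihk, haiasks, haihkiksks, haiishik, haikaa, hh, hhaaasii
Count: 7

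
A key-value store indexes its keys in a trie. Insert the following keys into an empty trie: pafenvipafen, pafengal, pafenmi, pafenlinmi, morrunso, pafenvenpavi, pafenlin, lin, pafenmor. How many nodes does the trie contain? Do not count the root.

For each word, the new-node count is its length minus the longest prefix already in the trie:
  "pafenvipafen" → 12 new (p, a, f, e, n, v, i, p, a, f, e, n)
  "pafengal" → prefix "pafen" already present; 3 new (g, a, l)
  "pafenmi" → prefix "pafen" already present; 2 new (m, i)
  "pafenlinmi" → prefix "pafen" already present; 5 new (l, i, n, m, i)
  "morrunso" → 8 new (m, o, r, r, u, n, s, o)
  "pafenvenpavi" → prefix "pafenv" already present; 6 new (e, n, p, a, v, i)
  "pafenlin" → prefix "pafenlin" already present; 0 new (none)
  "lin" → 3 new (l, i, n)
  "pafenmor" → prefix "pafenm" already present; 2 new (o, r)
Total nodes = 12 + 3 + 2 + 5 + 8 + 6 + 0 + 3 + 2 = 41

41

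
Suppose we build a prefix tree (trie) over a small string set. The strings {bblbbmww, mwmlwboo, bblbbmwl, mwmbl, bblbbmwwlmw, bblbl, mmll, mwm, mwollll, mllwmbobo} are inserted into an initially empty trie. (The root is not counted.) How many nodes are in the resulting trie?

39

Count nodes per top-level branch (shared prefixes stored once):
  'b'-branch (bblbbmwl, bblbbmww, bblbbmwwlmw, bblbl): 13 nodes
  'm'-branch (mllwmbobo, mmll, mwm, mwmbl, mwmlwboo, mwollll): 26 nodes
Sum: 39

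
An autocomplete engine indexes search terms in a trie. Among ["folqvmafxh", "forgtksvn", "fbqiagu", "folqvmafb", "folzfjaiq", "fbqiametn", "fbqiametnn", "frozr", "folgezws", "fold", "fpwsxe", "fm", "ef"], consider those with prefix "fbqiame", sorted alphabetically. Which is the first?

fbqiametn

Filter for "fbqiame…" and sort: "fbqiametn", "fbqiametnn"
Position 1: fbqiametn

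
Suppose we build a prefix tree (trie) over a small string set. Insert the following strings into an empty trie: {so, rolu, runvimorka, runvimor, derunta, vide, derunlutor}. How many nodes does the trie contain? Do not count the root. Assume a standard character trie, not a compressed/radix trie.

Count nodes per top-level branch (shared prefixes stored once):
  'd'-branch (derunlutor, derunta): 12 nodes
  'r'-branch (rolu, runvimor, runvimorka): 13 nodes
  's'-branch (so): 2 nodes
  'v'-branch (vide): 4 nodes
Sum: 31

31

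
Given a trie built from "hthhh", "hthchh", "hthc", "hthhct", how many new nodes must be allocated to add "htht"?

1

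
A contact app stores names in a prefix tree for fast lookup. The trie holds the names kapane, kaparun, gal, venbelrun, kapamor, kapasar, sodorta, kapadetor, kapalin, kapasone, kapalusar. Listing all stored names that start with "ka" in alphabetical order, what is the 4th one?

Words with prefix "ka", in lexicographic order: "kapadetor", "kapalin", "kapalusar", "kapamor", "kapane", "kaparun", "kapasar", "kapasone"
Position 4: kapamor

kapamor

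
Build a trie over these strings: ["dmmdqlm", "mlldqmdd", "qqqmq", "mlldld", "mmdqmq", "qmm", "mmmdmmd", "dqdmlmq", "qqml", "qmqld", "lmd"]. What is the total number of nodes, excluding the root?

48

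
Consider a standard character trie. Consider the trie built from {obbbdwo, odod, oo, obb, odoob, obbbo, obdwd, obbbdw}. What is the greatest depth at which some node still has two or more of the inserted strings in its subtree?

Look for the deepest trie node that still has at least two words in its subtree.
e.g. "obbbdw" and "obbbdwo" share the prefix "obbbdw" of length 6; no pair shares a longer one.
Longest shared-prefix length: 6

6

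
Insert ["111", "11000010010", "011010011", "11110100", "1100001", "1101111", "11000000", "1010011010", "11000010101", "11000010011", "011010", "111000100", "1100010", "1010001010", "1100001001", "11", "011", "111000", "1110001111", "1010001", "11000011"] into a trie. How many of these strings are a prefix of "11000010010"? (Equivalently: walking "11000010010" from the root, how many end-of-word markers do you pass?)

4

Traverse "11000010010" character by character; count nodes along the way that are marked as word ends.
Prefixes of the query that are stored words: "11", "1100001", "1100001001", "11000010010"
Count: 4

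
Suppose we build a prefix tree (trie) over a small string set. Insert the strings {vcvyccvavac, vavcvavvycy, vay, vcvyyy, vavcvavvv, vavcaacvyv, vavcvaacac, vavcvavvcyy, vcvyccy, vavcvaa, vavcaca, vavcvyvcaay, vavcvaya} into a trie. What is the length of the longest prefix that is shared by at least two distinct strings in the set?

The deepest shared node is where two words last agree before diverging.
"vavcvavvcyy" and "vavcvavvv" agree on "vavcvavv" (8 characters) before diverging; nothing deeper is shared.
Longest shared-prefix length: 8

8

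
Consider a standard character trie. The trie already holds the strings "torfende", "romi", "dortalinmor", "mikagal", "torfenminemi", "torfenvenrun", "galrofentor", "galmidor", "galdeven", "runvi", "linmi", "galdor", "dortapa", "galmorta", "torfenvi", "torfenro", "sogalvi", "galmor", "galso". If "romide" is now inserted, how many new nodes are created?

"romi" is already a path in the trie; the remaining "de" must be added.
So 6 − 4 = 2 new nodes.

2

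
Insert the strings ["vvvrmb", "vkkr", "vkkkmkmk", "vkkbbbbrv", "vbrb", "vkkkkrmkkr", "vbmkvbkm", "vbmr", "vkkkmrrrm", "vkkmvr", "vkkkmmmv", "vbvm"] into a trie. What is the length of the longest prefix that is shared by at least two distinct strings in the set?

5

Look for the deepest trie node that still has at least two words in its subtree.
"vkkkmkmk" and "vkkkmmmv" agree on "vkkkm" (5 characters) before diverging; nothing deeper is shared.
Longest shared-prefix length: 5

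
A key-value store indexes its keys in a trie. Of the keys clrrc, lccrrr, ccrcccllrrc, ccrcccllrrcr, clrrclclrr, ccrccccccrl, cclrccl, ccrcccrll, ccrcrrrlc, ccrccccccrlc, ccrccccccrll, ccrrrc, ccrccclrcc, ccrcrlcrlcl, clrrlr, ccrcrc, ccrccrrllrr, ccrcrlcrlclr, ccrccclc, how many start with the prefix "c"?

18

Traverse to the node for "c", then collect every word in that subtree.
Matches: "cclrccl", "ccrccccccrl", "ccrccccccrlc", "ccrccccccrll", "ccrccclc", "ccrcccllrrc", "ccrcccllrrcr", "ccrccclrcc", "ccrcccrll", "ccrccrrllrr", "ccrcrc", "ccrcrlcrlcl", "ccrcrlcrlclr", "ccrcrrrlc", "ccrrrc", "clrrc", "clrrclclrr", "clrrlr"
Count: 18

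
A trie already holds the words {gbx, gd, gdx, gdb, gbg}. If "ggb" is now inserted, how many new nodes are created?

The longest prefix of "ggb" already in the trie is "g" (length 1).
Each of the 2 remaining characters creates one node.

2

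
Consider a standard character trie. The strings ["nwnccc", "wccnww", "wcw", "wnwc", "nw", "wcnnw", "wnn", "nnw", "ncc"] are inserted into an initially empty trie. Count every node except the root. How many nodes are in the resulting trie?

Trace insertions, counting only characters that open a new branch:
  "nwnccc" → 6 new (n, w, n, c, c, c)
  "wccnww" → 6 new (w, c, c, n, w, w)
  "wcw" → prefix "wc" already present; 1 new (w)
  "wnwc" → prefix "w" already present; 3 new (n, w, c)
  "nw" → prefix "nw" already present; 0 new (none)
  "wcnnw" → prefix "wc" already present; 3 new (n, n, w)
  "wnn" → prefix "wn" already present; 1 new (n)
  "nnw" → prefix "n" already present; 2 new (n, w)
  "ncc" → prefix "n" already present; 2 new (c, c)
Total nodes = 6 + 6 + 1 + 3 + 0 + 3 + 1 + 2 + 2 = 24

24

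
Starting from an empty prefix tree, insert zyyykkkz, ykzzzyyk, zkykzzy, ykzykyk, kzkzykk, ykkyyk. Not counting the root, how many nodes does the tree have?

37

For each word, the new-node count is its length minus the longest prefix already in the trie:
  "zyyykkkz" → 8 new (z, y, y, y, k, k, k, z)
  "ykzzzyyk" → 8 new (y, k, z, z, z, y, y, k)
  "zkykzzy" → prefix "z" already present; 6 new (k, y, k, z, z, y)
  "ykzykyk" → prefix "ykz" already present; 4 new (y, k, y, k)
  "kzkzykk" → 7 new (k, z, k, z, y, k, k)
  "ykkyyk" → prefix "yk" already present; 4 new (k, y, y, k)
Total nodes = 8 + 8 + 6 + 4 + 7 + 4 = 37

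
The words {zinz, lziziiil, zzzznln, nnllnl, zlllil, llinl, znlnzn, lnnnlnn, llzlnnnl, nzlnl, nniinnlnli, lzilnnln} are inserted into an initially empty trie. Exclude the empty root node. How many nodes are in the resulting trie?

67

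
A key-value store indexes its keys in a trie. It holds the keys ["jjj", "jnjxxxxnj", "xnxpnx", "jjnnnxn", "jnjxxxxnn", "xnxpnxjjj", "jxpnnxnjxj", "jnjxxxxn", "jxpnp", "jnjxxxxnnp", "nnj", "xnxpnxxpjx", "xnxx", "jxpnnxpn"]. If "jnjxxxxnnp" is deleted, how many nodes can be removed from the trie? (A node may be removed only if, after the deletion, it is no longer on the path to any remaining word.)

A node on "jnjxxxxnnp"'s path can go only if nothing else ends at it or branches off below it.
The suffix "p" (1 node) is used only by "jnjxxxxnnp"; "jnjxxxxnn" is itself a stored word, so pruning stops there.
Nodes removed: 1

1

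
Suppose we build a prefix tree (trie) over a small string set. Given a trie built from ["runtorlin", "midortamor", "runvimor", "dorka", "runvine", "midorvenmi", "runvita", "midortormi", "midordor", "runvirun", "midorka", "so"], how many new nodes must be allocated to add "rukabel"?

5

The longest prefix of "rukabel" already in the trie is "ru" (length 2).
Each of the 5 remaining characters creates one node.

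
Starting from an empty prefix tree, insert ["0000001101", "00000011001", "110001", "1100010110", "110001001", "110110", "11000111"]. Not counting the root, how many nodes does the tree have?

Count nodes per top-level branch (shared prefixes stored once):
  '0'-branch (00000011001, 0000001101): 12 nodes
  '1'-branch (110001, 110001001, 1100010110, 11000111, 110110): 17 nodes
Sum: 29

29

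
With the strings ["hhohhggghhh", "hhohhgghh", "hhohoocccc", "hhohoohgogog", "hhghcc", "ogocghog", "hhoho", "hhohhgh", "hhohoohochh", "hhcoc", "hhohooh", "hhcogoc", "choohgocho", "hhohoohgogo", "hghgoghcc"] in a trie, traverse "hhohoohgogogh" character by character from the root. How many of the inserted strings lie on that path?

Check each prefix of "hhohoohgogogh" against the stored set — each match is an end-marker on the path.
Prefixes of the query that are stored words: "hhoho", "hhohooh", "hhohoohgogo", "hhohoohgogog"
Count: 4

4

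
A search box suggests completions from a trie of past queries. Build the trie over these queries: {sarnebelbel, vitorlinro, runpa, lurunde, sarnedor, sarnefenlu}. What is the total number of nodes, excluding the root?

41

Count nodes per top-level branch (shared prefixes stored once):
  'l'-branch (lurunde): 7 nodes
  'r'-branch (runpa): 5 nodes
  's'-branch (sarnebelbel, sarnedor, sarnefenlu): 19 nodes
  'v'-branch (vitorlinro): 10 nodes
Sum: 41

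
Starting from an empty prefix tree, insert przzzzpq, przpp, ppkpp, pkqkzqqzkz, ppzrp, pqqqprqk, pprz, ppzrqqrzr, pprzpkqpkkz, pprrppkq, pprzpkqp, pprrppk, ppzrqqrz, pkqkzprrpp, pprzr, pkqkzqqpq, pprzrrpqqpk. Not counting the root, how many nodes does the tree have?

66

Trace insertions, counting only characters that open a new branch:
  "przzzzpq" → 8 new (p, r, z, z, z, z, p, q)
  "przpp" → prefix "prz" already present; 2 new (p, p)
  "ppkpp" → prefix "p" already present; 4 new (p, k, p, p)
  "pkqkzqqzkz" → prefix "p" already present; 9 new (k, q, k, z, q, q, z, k, z)
  "ppzrp" → prefix "pp" already present; 3 new (z, r, p)
  "pqqqprqk" → prefix "p" already present; 7 new (q, q, q, p, r, q, k)
  "pprz" → prefix "pp" already present; 2 new (r, z)
  "ppzrqqrzr" → prefix "ppzr" already present; 5 new (q, q, r, z, r)
  "pprzpkqpkkz" → prefix "pprz" already present; 7 new (p, k, q, p, k, k, z)
  "pprrppkq" → prefix "ppr" already present; 5 new (r, p, p, k, q)
  "pprzpkqp" → prefix "pprzpkqp" already present; 0 new (none)
  "pprrppk" → prefix "pprrppk" already present; 0 new (none)
  "ppzrqqrz" → prefix "ppzrqqrz" already present; 0 new (none)
  "pkqkzprrpp" → prefix "pkqkz" already present; 5 new (p, r, r, p, p)
  "pprzr" → prefix "pprz" already present; 1 new (r)
  "pkqkzqqpq" → prefix "pkqkzqq" already present; 2 new (p, q)
  "pprzrrpqqpk" → prefix "pprzr" already present; 6 new (r, p, q, q, p, k)
Total nodes = 8 + 2 + 4 + 9 + 3 + 7 + 2 + 5 + 7 + 5 + 0 + 0 + 0 + 5 + 1 + 2 + 6 = 66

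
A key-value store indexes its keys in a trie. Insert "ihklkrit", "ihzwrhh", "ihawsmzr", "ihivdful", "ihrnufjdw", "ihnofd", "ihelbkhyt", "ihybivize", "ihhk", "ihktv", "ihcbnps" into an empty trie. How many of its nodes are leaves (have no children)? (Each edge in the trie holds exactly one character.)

A leaf is a node with no children — equivalently, the end of a word that is not a proper prefix of any other stored word.
Those words: "ihawsmzr", "ihcbnps", "ihelbkhyt", "ihhk", "ihivdful", "ihklkrit", "ihktv", "ihnofd", "ihrnufjdw", "ihybivize", "ihzwrhh"
Leaf count: 11

11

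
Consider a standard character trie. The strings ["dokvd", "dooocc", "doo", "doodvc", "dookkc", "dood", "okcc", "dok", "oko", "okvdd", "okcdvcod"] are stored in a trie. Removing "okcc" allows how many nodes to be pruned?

Walk "okcc" from the leaf back toward the root, removing each node that no remaining word uses.
The suffix "c" (1 node) is used only by "okcc"; the node for "okc" still has the child "d", so pruning stops there.
Nodes removed: 1

1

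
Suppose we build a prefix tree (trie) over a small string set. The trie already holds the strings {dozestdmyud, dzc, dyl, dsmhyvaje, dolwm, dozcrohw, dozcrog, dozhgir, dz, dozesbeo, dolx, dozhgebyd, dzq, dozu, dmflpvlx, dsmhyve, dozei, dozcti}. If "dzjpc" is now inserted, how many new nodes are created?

3

"dz" is already a path in the trie; the remaining "jpc" must be added.
New nodes needed: |"dzjpc"| − 2 = 5 − 2 = 3.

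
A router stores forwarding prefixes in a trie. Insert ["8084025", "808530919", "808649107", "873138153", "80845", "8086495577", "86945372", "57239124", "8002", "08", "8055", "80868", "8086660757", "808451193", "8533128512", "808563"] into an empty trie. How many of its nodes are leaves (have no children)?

A leaf is a node with no children — equivalently, the end of a word that is not a proper prefix of any other stored word.
Those words: "08", "57239124", "8002", "8055", "8084025", "808451193", "808530919", "808563", "808649107", "8086495577", "8086660757", "80868", "8533128512", "86945372", "873138153"
Leaf count: 15

15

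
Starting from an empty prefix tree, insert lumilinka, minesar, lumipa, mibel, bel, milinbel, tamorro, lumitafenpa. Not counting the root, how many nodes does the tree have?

Trace insertions, counting only characters that open a new branch:
  "lumilinka" → 9 new (l, u, m, i, l, i, n, k, a)
  "minesar" → 7 new (m, i, n, e, s, a, r)
  "lumipa" → prefix "lumi" already present; 2 new (p, a)
  "mibel" → prefix "mi" already present; 3 new (b, e, l)
  "bel" → 3 new (b, e, l)
  "milinbel" → prefix "mi" already present; 6 new (l, i, n, b, e, l)
  "tamorro" → 7 new (t, a, m, o, r, r, o)
  "lumitafenpa" → prefix "lumi" already present; 7 new (t, a, f, e, n, p, a)
Total nodes = 9 + 7 + 2 + 3 + 3 + 6 + 7 + 7 = 44

44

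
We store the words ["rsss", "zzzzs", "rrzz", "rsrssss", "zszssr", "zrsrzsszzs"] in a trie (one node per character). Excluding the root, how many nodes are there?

31

Insert word by word; a character creates a node only if that edge doesn't already exist:
  "rsss" → 4 new (r, s, s, s)
  "zzzzs" → 5 new (z, z, z, z, s)
  "rrzz" → prefix "r" already present; 3 new (r, z, z)
  "rsrssss" → prefix "rs" already present; 5 new (r, s, s, s, s)
  "zszssr" → prefix "z" already present; 5 new (s, z, s, s, r)
  "zrsrzsszzs" → prefix "z" already present; 9 new (r, s, r, z, s, s, z, z, s)
Total nodes = 4 + 5 + 3 + 5 + 5 + 9 = 31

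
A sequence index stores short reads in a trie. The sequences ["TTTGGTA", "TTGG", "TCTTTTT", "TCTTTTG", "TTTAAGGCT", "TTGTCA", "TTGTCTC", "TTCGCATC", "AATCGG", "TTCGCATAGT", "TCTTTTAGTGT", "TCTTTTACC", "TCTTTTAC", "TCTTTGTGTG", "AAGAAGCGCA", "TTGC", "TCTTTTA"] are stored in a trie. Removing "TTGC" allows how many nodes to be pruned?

1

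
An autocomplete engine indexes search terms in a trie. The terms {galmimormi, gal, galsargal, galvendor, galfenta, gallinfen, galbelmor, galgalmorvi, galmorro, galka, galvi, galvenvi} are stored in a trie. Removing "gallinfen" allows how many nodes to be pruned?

6

A node on "gallinfen"'s path can go only if nothing else ends at it or branches off below it.
The suffix "linfen" (6 nodes) is used only by "gallinfen"; the node for "gal" still has the child "m", so pruning stops there.
Nodes removed: 6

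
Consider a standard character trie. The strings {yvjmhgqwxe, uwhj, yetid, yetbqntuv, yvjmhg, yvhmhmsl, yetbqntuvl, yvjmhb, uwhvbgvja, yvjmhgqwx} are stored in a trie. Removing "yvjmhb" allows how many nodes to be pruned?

A node on "yvjmhb"'s path can go only if nothing else ends at it or branches off below it.
The suffix "b" (1 node) is used only by "yvjmhb"; the node for "yvjmh" still has the child "g", so pruning stops there.
Nodes removed: 1

1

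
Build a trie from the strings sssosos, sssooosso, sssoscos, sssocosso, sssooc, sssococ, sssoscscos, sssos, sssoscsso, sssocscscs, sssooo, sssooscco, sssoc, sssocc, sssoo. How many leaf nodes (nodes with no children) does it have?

Leaves are exactly the stored words that no other stored word extends.
Those words: "sssocc", "sssococ", "sssocosso", "sssocscscs", "sssooc", "sssooosso", "sssooscco", "sssoscos", "sssoscscos", "sssoscsso", "sssosos"
Leaf count: 11

11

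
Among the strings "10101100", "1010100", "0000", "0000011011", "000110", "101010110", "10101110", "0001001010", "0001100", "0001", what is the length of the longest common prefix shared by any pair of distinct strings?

Equivalently: take the maximum, over all pairs, of their longest common prefix length.
"000110" and "0001100" agree on "000110" (6 characters) before diverging; nothing deeper is shared.
Longest shared-prefix length: 6

6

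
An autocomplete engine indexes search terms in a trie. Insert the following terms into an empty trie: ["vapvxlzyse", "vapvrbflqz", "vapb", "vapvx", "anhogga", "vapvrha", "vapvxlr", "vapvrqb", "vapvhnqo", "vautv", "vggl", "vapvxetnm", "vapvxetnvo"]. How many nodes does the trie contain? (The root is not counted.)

45

Insert word by word; a character creates a node only if that edge doesn't already exist:
  "vapvxlzyse" → 10 new (v, a, p, v, x, l, z, y, s, e)
  "vapvrbflqz" → prefix "vapv" already present; 6 new (r, b, f, l, q, z)
  "vapb" → prefix "vap" already present; 1 new (b)
  "vapvx" → prefix "vapvx" already present; 0 new (none)
  "anhogga" → 7 new (a, n, h, o, g, g, a)
  "vapvrha" → prefix "vapvr" already present; 2 new (h, a)
  "vapvxlr" → prefix "vapvxl" already present; 1 new (r)
  "vapvrqb" → prefix "vapvr" already present; 2 new (q, b)
  "vapvhnqo" → prefix "vapv" already present; 4 new (h, n, q, o)
  "vautv" → prefix "va" already present; 3 new (u, t, v)
  "vggl" → prefix "v" already present; 3 new (g, g, l)
  "vapvxetnm" → prefix "vapvx" already present; 4 new (e, t, n, m)
  "vapvxetnvo" → prefix "vapvxetn" already present; 2 new (v, o)
Total nodes = 10 + 6 + 1 + 0 + 7 + 2 + 1 + 2 + 4 + 3 + 3 + 4 + 2 = 45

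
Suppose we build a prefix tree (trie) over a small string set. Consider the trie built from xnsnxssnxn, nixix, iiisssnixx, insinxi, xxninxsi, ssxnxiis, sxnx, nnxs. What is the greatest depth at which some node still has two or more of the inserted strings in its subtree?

Equivalently: take the maximum, over all pairs, of their longest common prefix length.
e.g. "iiisssnixx" and "insinxi" share the prefix "i" of length 1; no pair shares a longer one.
Longest shared-prefix length: 1

1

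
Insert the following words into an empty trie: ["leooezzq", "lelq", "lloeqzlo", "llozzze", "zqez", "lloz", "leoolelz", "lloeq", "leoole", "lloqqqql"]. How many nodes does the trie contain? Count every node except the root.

For each word, the new-node count is its length minus the longest prefix already in the trie:
  "leooezzq" → 8 new (l, e, o, o, e, z, z, q)
  "lelq" → prefix "le" already present; 2 new (l, q)
  "lloeqzlo" → prefix "l" already present; 7 new (l, o, e, q, z, l, o)
  "llozzze" → prefix "llo" already present; 4 new (z, z, z, e)
  "zqez" → 4 new (z, q, e, z)
  "lloz" → prefix "lloz" already present; 0 new (none)
  "leoolelz" → prefix "leoo" already present; 4 new (l, e, l, z)
  "lloeq" → prefix "lloeq" already present; 0 new (none)
  "leoole" → prefix "leoole" already present; 0 new (none)
  "lloqqqql" → prefix "llo" already present; 5 new (q, q, q, q, l)
Total nodes = 8 + 2 + 7 + 4 + 4 + 0 + 4 + 0 + 0 + 5 = 34

34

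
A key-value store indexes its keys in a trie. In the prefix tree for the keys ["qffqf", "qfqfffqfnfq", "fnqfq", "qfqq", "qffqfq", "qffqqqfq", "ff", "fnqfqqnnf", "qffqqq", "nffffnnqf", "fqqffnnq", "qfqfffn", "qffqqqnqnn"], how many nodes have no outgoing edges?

10

Leaves are exactly the stored words that no other stored word extends.
Those words: "ff", "fnqfqqnnf", "fqqffnnq", "nffffnnqf", "qffqfq", "qffqqqfq", "qffqqqnqnn", "qfqfffn", "qfqfffqfnfq", "qfqq"
Leaf count: 10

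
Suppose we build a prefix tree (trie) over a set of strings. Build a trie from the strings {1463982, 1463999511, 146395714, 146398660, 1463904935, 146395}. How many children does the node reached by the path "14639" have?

4

Walk "14639" from the root, arriving at one node.
Characters that immediately follow "14639" among the stored strings: {0, 5, 8, 9}.
That node has 4 child edges.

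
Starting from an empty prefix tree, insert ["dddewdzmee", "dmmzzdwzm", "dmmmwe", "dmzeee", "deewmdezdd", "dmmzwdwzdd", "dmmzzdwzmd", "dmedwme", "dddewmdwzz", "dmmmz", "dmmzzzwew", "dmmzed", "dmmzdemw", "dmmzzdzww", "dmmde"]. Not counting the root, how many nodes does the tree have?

Insert word by word; a character creates a node only if that edge doesn't already exist:
  "dddewdzmee" → 10 new (d, d, d, e, w, d, z, m, e, e)
  "dmmzzdwzm" → prefix "d" already present; 8 new (m, m, z, z, d, w, z, m)
  "dmmmwe" → prefix "dmm" already present; 3 new (m, w, e)
  "dmzeee" → prefix "dm" already present; 4 new (z, e, e, e)
  "deewmdezdd" → prefix "d" already present; 9 new (e, e, w, m, d, e, z, d, d)
  "dmmzwdwzdd" → prefix "dmmz" already present; 6 new (w, d, w, z, d, d)
  "dmmzzdwzmd" → prefix "dmmzzdwzm" already present; 1 new (d)
  "dmedwme" → prefix "dm" already present; 5 new (e, d, w, m, e)
  "dddewmdwzz" → prefix "dddew" already present; 5 new (m, d, w, z, z)
  "dmmmz" → prefix "dmmm" already present; 1 new (z)
  "dmmzzzwew" → prefix "dmmzz" already present; 4 new (z, w, e, w)
  "dmmzed" → prefix "dmmz" already present; 2 new (e, d)
  "dmmzdemw" → prefix "dmmz" already present; 4 new (d, e, m, w)
  "dmmzzdzww" → prefix "dmmzzd" already present; 3 new (z, w, w)
  "dmmde" → prefix "dmm" already present; 2 new (d, e)
Total nodes = 10 + 8 + 3 + 4 + 9 + 6 + 1 + 5 + 5 + 1 + 4 + 2 + 4 + 3 + 2 = 67

67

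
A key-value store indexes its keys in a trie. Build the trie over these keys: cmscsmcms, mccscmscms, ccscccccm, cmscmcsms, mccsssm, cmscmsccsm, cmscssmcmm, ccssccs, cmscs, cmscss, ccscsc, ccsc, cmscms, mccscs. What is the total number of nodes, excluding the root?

Insert word by word; a character creates a node only if that edge doesn't already exist:
  "cmscsmcms" → 9 new (c, m, s, c, s, m, c, m, s)
  "mccscmscms" → 10 new (m, c, c, s, c, m, s, c, m, s)
  "ccscccccm" → prefix "c" already present; 8 new (c, s, c, c, c, c, c, m)
  "cmscmcsms" → prefix "cmsc" already present; 5 new (m, c, s, m, s)
  "mccsssm" → prefix "mccs" already present; 3 new (s, s, m)
  "cmscmsccsm" → prefix "cmscm" already present; 5 new (s, c, c, s, m)
  "cmscssmcmm" → prefix "cmscs" already present; 5 new (s, m, c, m, m)
  "ccssccs" → prefix "ccs" already present; 4 new (s, c, c, s)
  "cmscs" → prefix "cmscs" already present; 0 new (none)
  "cmscss" → prefix "cmscss" already present; 0 new (none)
  "ccscsc" → prefix "ccsc" already present; 2 new (s, c)
  "ccsc" → prefix "ccsc" already present; 0 new (none)
  "cmscms" → prefix "cmscms" already present; 0 new (none)
  "mccscs" → prefix "mccsc" already present; 1 new (s)
Total nodes = 9 + 10 + 8 + 5 + 3 + 5 + 5 + 4 + 0 + 0 + 2 + 0 + 0 + 1 = 52

52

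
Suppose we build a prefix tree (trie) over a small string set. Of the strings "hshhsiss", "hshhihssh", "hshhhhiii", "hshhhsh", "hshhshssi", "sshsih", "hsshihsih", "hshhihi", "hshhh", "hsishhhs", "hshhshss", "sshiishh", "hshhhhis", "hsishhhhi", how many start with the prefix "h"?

Traverse to the node for "h", then collect every word in that subtree.
Words under "h": hshhh, hshhhhiii, hshhhhis, hshhhsh, hshhihi, hshhihssh, hshhshss, hshhshssi, hshhsiss, hsishhhhi, hsishhhs, hsshihsih
Count: 12

12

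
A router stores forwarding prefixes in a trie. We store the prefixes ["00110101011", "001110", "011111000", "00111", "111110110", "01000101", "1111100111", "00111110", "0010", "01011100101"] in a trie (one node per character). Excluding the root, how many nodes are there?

For each word, the new-node count is its length minus the longest prefix already in the trie:
  "00110101011" → 11 new (0, 0, 1, 1, 0, 1, 0, 1, 0, 1, 1)
  "001110" → prefix "0011" already present; 2 new (1, 0)
  "011111000" → prefix "0" already present; 8 new (1, 1, 1, 1, 1, 0, 0, 0)
  "00111" → prefix "00111" already present; 0 new (none)
  "111110110" → 9 new (1, 1, 1, 1, 1, 0, 1, 1, 0)
  "01000101" → prefix "01" already present; 6 new (0, 0, 0, 1, 0, 1)
  "1111100111" → prefix "111110" already present; 4 new (0, 1, 1, 1)
  "00111110" → prefix "00111" already present; 3 new (1, 1, 0)
  "0010" → prefix "001" already present; 1 new (0)
  "01011100101" → prefix "010" already present; 8 new (1, 1, 1, 0, 0, 1, 0, 1)
Total nodes = 11 + 2 + 8 + 0 + 9 + 6 + 4 + 3 + 1 + 8 = 52

52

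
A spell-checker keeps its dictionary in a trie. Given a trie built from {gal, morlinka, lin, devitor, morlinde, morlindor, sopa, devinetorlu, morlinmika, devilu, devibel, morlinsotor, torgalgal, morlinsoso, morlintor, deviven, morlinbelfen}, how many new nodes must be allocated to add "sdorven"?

6

"s" is already a path in the trie; the remaining "dorven" must be added.
Each of the 6 remaining characters creates one node.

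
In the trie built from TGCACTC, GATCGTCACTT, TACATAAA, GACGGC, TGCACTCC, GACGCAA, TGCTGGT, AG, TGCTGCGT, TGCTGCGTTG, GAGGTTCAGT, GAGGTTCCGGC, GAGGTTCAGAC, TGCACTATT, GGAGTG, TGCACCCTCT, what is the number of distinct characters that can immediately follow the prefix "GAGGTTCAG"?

Walk "GAGGTTCAG" from the root, arriving at one node.
Characters that immediately follow "GAGGTTCAG" among the stored strings: {A, T}.
That node has 2 child edges.

2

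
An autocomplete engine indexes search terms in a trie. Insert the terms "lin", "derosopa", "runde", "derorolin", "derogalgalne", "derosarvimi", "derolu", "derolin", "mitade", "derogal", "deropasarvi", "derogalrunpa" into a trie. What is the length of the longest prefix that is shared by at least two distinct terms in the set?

Equivalently: take the maximum, over all pairs, of their longest common prefix length.
"derogal" and "derogalgalne" agree on "derogal" (7 characters) before diverging; nothing deeper is shared.
Longest shared-prefix length: 7

7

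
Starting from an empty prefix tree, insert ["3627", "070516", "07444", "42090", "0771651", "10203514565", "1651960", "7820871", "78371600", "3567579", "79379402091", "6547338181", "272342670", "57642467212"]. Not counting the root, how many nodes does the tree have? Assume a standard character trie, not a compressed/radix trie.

Count nodes per top-level branch (shared prefixes stored once):
  '0'-branch (070516, 07444, 0771651): 14 nodes
  '1'-branch (10203514565, 1651960): 17 nodes
  '2'-branch (272342670): 9 nodes
  '3'-branch (3567579, 3627): 10 nodes
  '4'-branch (42090): 5 nodes
  '5'-branch (57642467212): 11 nodes
  '6'-branch (6547338181): 10 nodes
  '7'-branch (7820871, 78371600, 79379402091): 23 nodes
Sum: 99

99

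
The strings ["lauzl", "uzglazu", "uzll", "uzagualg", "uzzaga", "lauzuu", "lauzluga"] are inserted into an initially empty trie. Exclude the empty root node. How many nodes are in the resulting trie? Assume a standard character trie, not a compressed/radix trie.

Insert word by word; a character creates a node only if that edge doesn't already exist:
  "lauzl" → 5 new (l, a, u, z, l)
  "uzglazu" → 7 new (u, z, g, l, a, z, u)
  "uzll" → prefix "uz" already present; 2 new (l, l)
  "uzagualg" → prefix "uz" already present; 6 new (a, g, u, a, l, g)
  "uzzaga" → prefix "uz" already present; 4 new (z, a, g, a)
  "lauzuu" → prefix "lauz" already present; 2 new (u, u)
  "lauzluga" → prefix "lauzl" already present; 3 new (u, g, a)
Total nodes = 5 + 7 + 2 + 6 + 4 + 2 + 3 = 29

29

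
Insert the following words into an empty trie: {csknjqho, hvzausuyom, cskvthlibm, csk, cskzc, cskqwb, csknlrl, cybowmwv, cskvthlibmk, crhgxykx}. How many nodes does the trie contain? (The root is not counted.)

Count nodes per top-level branch (shared prefixes stored once):
  'c'-branch (crhgxykx, csk, csknjqho, csknlrl, cskqwb, cskvthlibm, cskvthlibmk, cskzc, cybowmwv): 38 nodes
  'h'-branch (hvzausuyom): 10 nodes
Sum: 48

48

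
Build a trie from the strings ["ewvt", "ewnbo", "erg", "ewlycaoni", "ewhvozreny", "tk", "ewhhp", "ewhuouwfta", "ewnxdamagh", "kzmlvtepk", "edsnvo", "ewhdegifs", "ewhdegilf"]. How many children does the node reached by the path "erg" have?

The children of the "erg" node are the distinct next characters among strings starting with "erg".
No stored string extends past "erg".
That node has 0 child edges.

0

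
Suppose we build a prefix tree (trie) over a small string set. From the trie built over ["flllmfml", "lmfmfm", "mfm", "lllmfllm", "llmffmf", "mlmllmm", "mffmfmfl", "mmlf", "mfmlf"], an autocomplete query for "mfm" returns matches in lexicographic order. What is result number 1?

mfm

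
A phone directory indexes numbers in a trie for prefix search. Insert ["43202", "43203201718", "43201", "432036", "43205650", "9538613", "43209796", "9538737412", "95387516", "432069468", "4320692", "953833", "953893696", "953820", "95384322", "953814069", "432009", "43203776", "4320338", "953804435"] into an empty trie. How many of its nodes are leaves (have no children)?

20

A leaf is a node with no children — equivalently, the end of a word that is not a proper prefix of any other stored word.
Those words: "432009", "43201", "43202", "43203201718", "4320338", "432036", "43203776", "43205650", "4320692", "432069468", "43209796", "953804435", "953814069", "953820", "953833", "95384322", "9538613", "9538737412", "95387516", "953893696"
Leaf count: 20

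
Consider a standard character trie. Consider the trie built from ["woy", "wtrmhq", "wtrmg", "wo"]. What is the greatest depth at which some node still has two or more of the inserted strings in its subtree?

The deepest shared node is where two words last agree before diverging.
"wtrmg" and "wtrmhq" agree on "wtrm" (4 characters) before diverging; nothing deeper is shared.
Longest shared-prefix length: 4

4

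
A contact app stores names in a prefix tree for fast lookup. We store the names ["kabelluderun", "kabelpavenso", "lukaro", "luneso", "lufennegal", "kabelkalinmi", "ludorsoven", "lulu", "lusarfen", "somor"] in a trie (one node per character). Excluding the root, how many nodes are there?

65

For each word, the new-node count is its length minus the longest prefix already in the trie:
  "kabelluderun" → 12 new (k, a, b, e, l, l, u, d, e, r, u, n)
  "kabelpavenso" → prefix "kabel" already present; 7 new (p, a, v, e, n, s, o)
  "lukaro" → 6 new (l, u, k, a, r, o)
  "luneso" → prefix "lu" already present; 4 new (n, e, s, o)
  "lufennegal" → prefix "lu" already present; 8 new (f, e, n, n, e, g, a, l)
  "kabelkalinmi" → prefix "kabel" already present; 7 new (k, a, l, i, n, m, i)
  "ludorsoven" → prefix "lu" already present; 8 new (d, o, r, s, o, v, e, n)
  "lulu" → prefix "lu" already present; 2 new (l, u)
  "lusarfen" → prefix "lu" already present; 6 new (s, a, r, f, e, n)
  "somor" → 5 new (s, o, m, o, r)
Total nodes = 12 + 7 + 6 + 4 + 8 + 7 + 8 + 2 + 6 + 5 = 65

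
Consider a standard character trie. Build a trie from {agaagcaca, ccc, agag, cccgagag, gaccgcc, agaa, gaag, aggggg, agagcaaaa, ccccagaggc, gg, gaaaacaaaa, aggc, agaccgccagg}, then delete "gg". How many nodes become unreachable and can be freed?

A node on "gg"'s path can go only if nothing else ends at it or branches off below it.
The suffix "g" (1 node) is used only by "gg"; the node for "g" still has the child "a", so pruning stops there.
Nodes removed: 1

1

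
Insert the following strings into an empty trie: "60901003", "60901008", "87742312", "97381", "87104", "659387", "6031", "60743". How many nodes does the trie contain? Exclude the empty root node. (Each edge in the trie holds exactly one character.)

35

For each word, the new-node count is its length minus the longest prefix already in the trie:
  "60901003" → 8 new (6, 0, 9, 0, 1, 0, 0, 3)
  "60901008" → prefix "6090100" already present; 1 new (8)
  "87742312" → 8 new (8, 7, 7, 4, 2, 3, 1, 2)
  "97381" → 5 new (9, 7, 3, 8, 1)
  "87104" → prefix "87" already present; 3 new (1, 0, 4)
  "659387" → prefix "6" already present; 5 new (5, 9, 3, 8, 7)
  "6031" → prefix "60" already present; 2 new (3, 1)
  "60743" → prefix "60" already present; 3 new (7, 4, 3)
Total nodes = 8 + 1 + 8 + 5 + 3 + 5 + 2 + 3 = 35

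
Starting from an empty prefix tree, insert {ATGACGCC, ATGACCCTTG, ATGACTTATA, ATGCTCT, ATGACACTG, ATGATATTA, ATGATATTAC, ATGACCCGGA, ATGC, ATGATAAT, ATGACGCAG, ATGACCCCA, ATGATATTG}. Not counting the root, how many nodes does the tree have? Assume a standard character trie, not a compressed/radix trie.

42

For each word, the new-node count is its length minus the longest prefix already in the trie:
  "ATGACGCC" → 8 new (A, T, G, A, C, G, C, C)
  "ATGACCCTTG" → prefix "ATGAC" already present; 5 new (C, C, T, T, G)
  "ATGACTTATA" → prefix "ATGAC" already present; 5 new (T, T, A, T, A)
  "ATGCTCT" → prefix "ATG" already present; 4 new (C, T, C, T)
  "ATGACACTG" → prefix "ATGAC" already present; 4 new (A, C, T, G)
  "ATGATATTA" → prefix "ATGA" already present; 5 new (T, A, T, T, A)
  "ATGATATTAC" → prefix "ATGATATTA" already present; 1 new (C)
  "ATGACCCGGA" → prefix "ATGACCC" already present; 3 new (G, G, A)
  "ATGC" → prefix "ATGC" already present; 0 new (none)
  "ATGATAAT" → prefix "ATGATA" already present; 2 new (A, T)
  "ATGACGCAG" → prefix "ATGACGC" already present; 2 new (A, G)
  "ATGACCCCA" → prefix "ATGACCC" already present; 2 new (C, A)
  "ATGATATTG" → prefix "ATGATATT" already present; 1 new (G)
Total nodes = 8 + 5 + 5 + 4 + 4 + 5 + 1 + 3 + 0 + 2 + 2 + 2 + 1 = 42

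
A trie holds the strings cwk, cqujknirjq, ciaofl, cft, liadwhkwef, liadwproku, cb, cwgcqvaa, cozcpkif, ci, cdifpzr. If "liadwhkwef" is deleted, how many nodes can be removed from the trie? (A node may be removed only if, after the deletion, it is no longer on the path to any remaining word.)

5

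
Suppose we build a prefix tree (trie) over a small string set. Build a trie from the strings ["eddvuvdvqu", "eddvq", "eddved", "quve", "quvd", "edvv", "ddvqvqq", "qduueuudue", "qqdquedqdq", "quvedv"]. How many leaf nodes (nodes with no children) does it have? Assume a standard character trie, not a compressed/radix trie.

Leaves are exactly the stored words that no other stored word extends.
Those words: "ddvqvqq", "eddved", "eddvq", "eddvuvdvqu", "edvv", "qduueuudue", "qqdquedqdq", "quvd", "quvedv"
Leaf count: 9

9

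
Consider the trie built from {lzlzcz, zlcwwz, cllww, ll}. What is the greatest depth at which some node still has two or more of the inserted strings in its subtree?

1

Look for the deepest trie node that still has at least two words in its subtree.
e.g. "ll" and "lzlzcz" share the prefix "l" of length 1; no pair shares a longer one.
Longest shared-prefix length: 1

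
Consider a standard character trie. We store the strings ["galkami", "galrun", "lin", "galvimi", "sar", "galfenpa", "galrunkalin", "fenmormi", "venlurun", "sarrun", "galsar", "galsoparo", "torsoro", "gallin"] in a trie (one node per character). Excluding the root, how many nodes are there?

Count nodes per top-level branch (shared prefixes stored once):
  'f'-branch (fenmormi): 8 nodes
  'g'-branch (galfenpa, galkami, gallin, galrun, galrunkalin, galsar, galsoparo, galvimi): 35 nodes
  'l'-branch (lin): 3 nodes
  's'-branch (sar, sarrun): 6 nodes
  't'-branch (torsoro): 7 nodes
  'v'-branch (venlurun): 8 nodes
Sum: 67

67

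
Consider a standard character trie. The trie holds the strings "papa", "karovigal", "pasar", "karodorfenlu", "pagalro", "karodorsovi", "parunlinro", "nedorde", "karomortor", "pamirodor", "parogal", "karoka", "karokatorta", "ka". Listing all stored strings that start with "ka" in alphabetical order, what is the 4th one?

karoka

Filter for "ka…" and sort: "ka", "karodorfenlu", "karodorsovi", "karoka", "karokatorta", "karomortor", "karovigal"
Position 4: karoka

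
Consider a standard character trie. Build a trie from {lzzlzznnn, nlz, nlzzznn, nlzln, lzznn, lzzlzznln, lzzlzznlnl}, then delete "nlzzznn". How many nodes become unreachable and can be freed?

4

Walk "nlzzznn" from the leaf back toward the root, removing each node that no remaining word uses.
The suffix "zznn" (4 nodes) is used only by "nlzzznn"; the node for "nlz" still has the child "l", so pruning stops there.
Nodes removed: 4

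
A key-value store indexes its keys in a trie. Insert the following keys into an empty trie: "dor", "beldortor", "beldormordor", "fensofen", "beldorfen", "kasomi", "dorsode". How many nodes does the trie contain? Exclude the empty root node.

Count nodes per top-level branch (shared prefixes stored once):
  'b'-branch (beldorfen, beldormordor, beldortor): 18 nodes
  'd'-branch (dor, dorsode): 7 nodes
  'f'-branch (fensofen): 8 nodes
  'k'-branch (kasomi): 6 nodes
Sum: 39

39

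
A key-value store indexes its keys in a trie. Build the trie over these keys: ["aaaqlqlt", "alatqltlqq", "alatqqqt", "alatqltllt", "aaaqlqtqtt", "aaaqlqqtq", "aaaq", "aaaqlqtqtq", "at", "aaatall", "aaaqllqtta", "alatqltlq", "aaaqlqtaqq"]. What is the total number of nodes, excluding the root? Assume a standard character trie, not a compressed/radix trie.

43

For each word, the new-node count is its length minus the longest prefix already in the trie:
  "aaaqlqlt" → 8 new (a, a, a, q, l, q, l, t)
  "alatqltlqq" → prefix "a" already present; 9 new (l, a, t, q, l, t, l, q, q)
  "alatqqqt" → prefix "alatq" already present; 3 new (q, q, t)
  "alatqltllt" → prefix "alatqltl" already present; 2 new (l, t)
  "aaaqlqtqtt" → prefix "aaaqlq" already present; 4 new (t, q, t, t)
  "aaaqlqqtq" → prefix "aaaqlq" already present; 3 new (q, t, q)
  "aaaq" → prefix "aaaq" already present; 0 new (none)
  "aaaqlqtqtq" → prefix "aaaqlqtqt" already present; 1 new (q)
  "at" → prefix "a" already present; 1 new (t)
  "aaatall" → prefix "aaa" already present; 4 new (t, a, l, l)
  "aaaqllqtta" → prefix "aaaql" already present; 5 new (l, q, t, t, a)
  "alatqltlq" → prefix "alatqltlq" already present; 0 new (none)
  "aaaqlqtaqq" → prefix "aaaqlqt" already present; 3 new (a, q, q)
Total nodes = 8 + 9 + 3 + 2 + 4 + 3 + 0 + 1 + 1 + 4 + 5 + 0 + 3 = 43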